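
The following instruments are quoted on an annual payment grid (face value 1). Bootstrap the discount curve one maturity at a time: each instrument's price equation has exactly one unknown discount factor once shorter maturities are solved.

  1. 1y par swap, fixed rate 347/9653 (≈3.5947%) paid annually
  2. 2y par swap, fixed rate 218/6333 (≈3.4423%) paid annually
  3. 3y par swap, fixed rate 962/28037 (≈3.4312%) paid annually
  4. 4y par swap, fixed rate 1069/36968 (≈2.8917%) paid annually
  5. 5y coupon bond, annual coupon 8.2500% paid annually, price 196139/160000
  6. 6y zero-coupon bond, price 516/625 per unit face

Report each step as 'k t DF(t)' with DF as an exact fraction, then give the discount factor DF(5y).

step 1 [1y] swap r/1=347/9653: DF=(1 − 347/9653·(0))/(1+347/9653) = 9653/10000 ≈ 0.965300
step 2 [2y] swap r/1=218/6333: DF=(1 − 218/6333·(0.965300))/(1+218/6333) = 4673/5000 ≈ 0.934600
step 3 [3y] swap r/1=962/28037: DF=(1 − 962/28037·(0.965300+0.934600))/(1+962/28037) = 4519/5000 ≈ 0.903800
step 4 [4y] swap r/1=1069/36968: DF=(1 − 1069/36968·(0.965300+0.934600+0.903800))/(1+1069/36968) = 8931/10000 ≈ 0.893100
step 5 [5y] bond c/1=33/400: DF=(196139/160000 − 33/400·(0.965300+0.934600+0.903800+0.893100))/(1+33/400) = 8507/10000 ≈ 0.850700
step 6 [6y] zero: DF = P = 516/625 ≈ 0.825600

1 1 9653/10000
2 2 4673/5000
3 3 4519/5000
4 4 8931/10000
5 5 8507/10000
6 6 516/625
DF(5y) = 8507/10000 ≈ 0.850700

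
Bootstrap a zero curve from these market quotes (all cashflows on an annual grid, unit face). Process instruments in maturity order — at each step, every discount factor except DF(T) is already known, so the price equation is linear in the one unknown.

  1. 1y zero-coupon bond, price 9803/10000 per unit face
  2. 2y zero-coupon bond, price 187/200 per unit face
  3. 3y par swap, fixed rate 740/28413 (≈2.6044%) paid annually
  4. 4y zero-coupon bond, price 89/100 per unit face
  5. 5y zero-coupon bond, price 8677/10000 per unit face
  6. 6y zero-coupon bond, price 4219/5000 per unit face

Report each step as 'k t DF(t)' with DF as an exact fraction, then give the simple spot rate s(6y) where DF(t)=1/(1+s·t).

step 1 [1y] zero: DF = P = 9803/10000 ≈ 0.980300
step 2 [2y] zero: DF = P = 187/200 ≈ 0.935000
step 3 [3y] swap r/1=740/28413: DF=(1 − 740/28413·(0.980300+0.935000))/(1+740/28413) = 463/500 ≈ 0.926000
step 4 [4y] zero: DF = P = 89/100 ≈ 0.890000
step 5 [5y] zero: DF = P = 8677/10000 ≈ 0.867700
step 6 [6y] zero: DF = P = 4219/5000 ≈ 0.843800

1 1 9803/10000
2 2 187/200
3 3 463/500
4 4 89/100
5 5 8677/10000
6 6 4219/5000
s(6y) = (1/(4219/5000) − 1)/(6) = 781/25314 ≈ 3.0852%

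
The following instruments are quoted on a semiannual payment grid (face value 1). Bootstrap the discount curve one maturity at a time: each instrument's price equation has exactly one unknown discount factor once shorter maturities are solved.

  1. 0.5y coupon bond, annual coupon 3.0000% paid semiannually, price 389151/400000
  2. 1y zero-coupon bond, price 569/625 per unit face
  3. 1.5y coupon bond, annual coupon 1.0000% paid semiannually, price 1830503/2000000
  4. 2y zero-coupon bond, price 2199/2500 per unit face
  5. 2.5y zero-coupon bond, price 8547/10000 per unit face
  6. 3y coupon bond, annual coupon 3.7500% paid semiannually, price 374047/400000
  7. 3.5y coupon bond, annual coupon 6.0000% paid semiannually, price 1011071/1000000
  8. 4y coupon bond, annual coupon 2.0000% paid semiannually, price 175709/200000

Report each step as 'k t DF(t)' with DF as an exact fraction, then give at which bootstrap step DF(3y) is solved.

1 1/2 1917/2000
2 1 569/625
3 3/2 4507/5000
4 2 2199/2500
5 5/2 8547/10000
6 3 167/200
7 7/2 8261/10000
8 4 1011/1250
DF(3y) is solved at step 6

step 1 [0.5y] bond c/2=3/200: DF=(389151/400000 − 3/200·(0))/(1+3/200) = 1917/2000 ≈ 0.958500
step 2 [1y] zero: DF = P = 569/625 ≈ 0.910400
step 3 [1.5y] bond c/2=1/200: DF=(1830503/2000000 − 1/200·(0.958500+0.910400))/(1+1/200) = 4507/5000 ≈ 0.901400
step 4 [2y] zero: DF = P = 2199/2500 ≈ 0.879600
step 5 [2.5y] zero: DF = P = 8547/10000 ≈ 0.854700
step 6 [3y] bond c/2=3/160: DF=(374047/400000 − 3/160·(0.958500+0.910400+0.901400+0.879600+0.854700))/(1+3/160) = 167/200 ≈ 0.835000
step 7 [3.5y] bond c/2=3/100: DF=(1011071/1000000 − 3/100·(0.958500+0.910400+0.901400+0.879600+0.854700+0.835000))/(1+3/100) = 8261/10000 ≈ 0.826100
step 8 [4y] bond c/2=1/100: DF=(175709/200000 − 1/100·(0.958500+0.910400+0.901400+0.879600+0.854700+0.835000+0.826100))/(1+1/100) = 1011/1250 ≈ 0.808800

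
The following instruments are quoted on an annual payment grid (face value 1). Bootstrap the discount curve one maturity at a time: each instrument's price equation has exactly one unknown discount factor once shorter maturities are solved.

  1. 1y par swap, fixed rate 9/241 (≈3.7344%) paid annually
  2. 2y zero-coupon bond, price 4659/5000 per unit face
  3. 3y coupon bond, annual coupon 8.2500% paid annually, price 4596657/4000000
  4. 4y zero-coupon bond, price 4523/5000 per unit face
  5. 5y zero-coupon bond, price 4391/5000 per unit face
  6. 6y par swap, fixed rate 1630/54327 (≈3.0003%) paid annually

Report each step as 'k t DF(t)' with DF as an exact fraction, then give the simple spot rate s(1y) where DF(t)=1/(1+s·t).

step 1 [1y] swap r/1=9/241: DF=(1 − 9/241·(0))/(1+9/241) = 241/250 ≈ 0.964000
step 2 [2y] zero: DF = P = 4659/5000 ≈ 0.931800
step 3 [3y] bond c/1=33/400: DF=(4596657/4000000 − 33/400·(0.964000+0.931800))/(1+33/400) = 9171/10000 ≈ 0.917100
step 4 [4y] zero: DF = P = 4523/5000 ≈ 0.904600
step 5 [5y] zero: DF = P = 4391/5000 ≈ 0.878200
step 6 [6y] swap r/1=1630/54327: DF=(1 − 1630/54327·(0.964000+0.931800+0.917100+0.904600+0.878200))/(1+1630/54327) = 837/1000 ≈ 0.837000

1 1 241/250
2 2 4659/5000
3 3 9171/10000
4 4 4523/5000
5 5 4391/5000
6 6 837/1000
s(1y) = (1/(241/250) − 1)/(1) = 9/241 ≈ 3.7344%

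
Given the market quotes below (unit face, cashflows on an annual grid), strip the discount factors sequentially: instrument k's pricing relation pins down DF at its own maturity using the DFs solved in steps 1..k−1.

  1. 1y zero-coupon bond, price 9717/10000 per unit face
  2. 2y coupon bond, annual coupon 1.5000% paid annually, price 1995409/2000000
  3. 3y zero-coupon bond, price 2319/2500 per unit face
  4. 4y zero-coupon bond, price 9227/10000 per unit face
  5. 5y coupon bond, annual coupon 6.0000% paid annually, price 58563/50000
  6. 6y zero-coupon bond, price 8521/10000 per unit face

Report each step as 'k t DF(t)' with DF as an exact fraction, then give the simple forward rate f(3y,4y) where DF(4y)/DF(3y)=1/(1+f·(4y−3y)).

step 1 [1y] zero: DF = P = 9717/10000 ≈ 0.971700
step 2 [2y] bond c/1=3/200: DF=(1995409/2000000 − 3/200·(0.971700))/(1+3/200) = 4843/5000 ≈ 0.968600
step 3 [3y] zero: DF = P = 2319/2500 ≈ 0.927600
step 4 [4y] zero: DF = P = 9227/10000 ≈ 0.922700
step 5 [5y] bond c/1=3/50: DF=(58563/50000 − 3/50·(0.971700+0.968600+0.927600+0.922700))/(1+3/50) = 1113/1250 ≈ 0.890400
step 6 [6y] zero: DF = P = 8521/10000 ≈ 0.852100

1 1 9717/10000
2 2 4843/5000
3 3 2319/2500
4 4 9227/10000
5 5 1113/1250
6 6 8521/10000
f(3y,4y) = ((2319/2500)/(9227/10000) − 1)/(1) = 49/9227 ≈ 0.5311%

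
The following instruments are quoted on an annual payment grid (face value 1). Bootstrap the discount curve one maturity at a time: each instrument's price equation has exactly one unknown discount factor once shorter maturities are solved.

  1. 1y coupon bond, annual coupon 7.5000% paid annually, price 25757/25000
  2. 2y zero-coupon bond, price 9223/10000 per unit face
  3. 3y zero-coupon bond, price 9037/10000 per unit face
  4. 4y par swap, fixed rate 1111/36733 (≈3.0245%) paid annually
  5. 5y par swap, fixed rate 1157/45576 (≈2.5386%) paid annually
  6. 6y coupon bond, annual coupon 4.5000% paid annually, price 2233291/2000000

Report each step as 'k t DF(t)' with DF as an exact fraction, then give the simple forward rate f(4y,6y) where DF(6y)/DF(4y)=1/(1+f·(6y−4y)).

1 1 599/625
2 2 9223/10000
3 3 9037/10000
4 4 8889/10000
5 5 8843/10000
6 6 8723/10000
f(4y,6y) = ((8889/10000)/(8723/10000) − 1)/(2) = 83/8723 ≈ 0.9515%

step 1 [1y] bond c/1=3/40: DF=(25757/25000 − 3/40·(0))/(1+3/40) = 599/625 ≈ 0.958400
step 2 [2y] zero: DF = P = 9223/10000 ≈ 0.922300
step 3 [3y] zero: DF = P = 9037/10000 ≈ 0.903700
step 4 [4y] swap r/1=1111/36733: DF=(1 − 1111/36733·(0.958400+0.922300+0.903700))/(1+1111/36733) = 8889/10000 ≈ 0.888900
step 5 [5y] swap r/1=1157/45576: DF=(1 − 1157/45576·(0.958400+0.922300+0.903700+0.888900))/(1+1157/45576) = 8843/10000 ≈ 0.884300
step 6 [6y] bond c/1=9/200: DF=(2233291/2000000 − 9/200·(0.958400+0.922300+0.903700+0.888900+0.884300))/(1+9/200) = 8723/10000 ≈ 0.872300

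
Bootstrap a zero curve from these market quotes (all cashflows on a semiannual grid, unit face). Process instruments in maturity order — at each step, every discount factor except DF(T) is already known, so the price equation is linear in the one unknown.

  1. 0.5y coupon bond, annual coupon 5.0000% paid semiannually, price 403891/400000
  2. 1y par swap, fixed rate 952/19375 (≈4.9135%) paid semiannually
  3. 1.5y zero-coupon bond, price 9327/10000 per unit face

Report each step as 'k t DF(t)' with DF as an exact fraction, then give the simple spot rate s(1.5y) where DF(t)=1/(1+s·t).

1 1/2 9851/10000
2 1 2381/2500
3 3/2 9327/10000
s(1.5y) = (1/(9327/10000) − 1)/(3/2) = 1346/27981 ≈ 4.8104%

step 1 [0.5y] bond c/2=1/40: DF=(403891/400000 − 1/40·(0))/(1+1/40) = 9851/10000 ≈ 0.985100
step 2 [1y] swap r/2=476/19375: DF=(1 − 476/19375·(0.985100))/(1+476/19375) = 2381/2500 ≈ 0.952400
step 3 [1.5y] zero: DF = P = 9327/10000 ≈ 0.932700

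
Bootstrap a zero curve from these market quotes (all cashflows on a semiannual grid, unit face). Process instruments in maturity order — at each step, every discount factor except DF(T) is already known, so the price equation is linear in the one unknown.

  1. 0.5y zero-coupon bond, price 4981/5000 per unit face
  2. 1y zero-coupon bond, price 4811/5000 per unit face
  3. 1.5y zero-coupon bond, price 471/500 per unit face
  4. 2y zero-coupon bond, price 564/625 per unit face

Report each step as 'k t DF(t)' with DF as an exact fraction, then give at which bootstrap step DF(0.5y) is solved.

1 1/2 4981/5000
2 1 4811/5000
3 3/2 471/500
4 2 564/625
DF(0.5y) is solved at step 1

step 1 [0.5y] zero: DF = P = 4981/5000 ≈ 0.996200
step 2 [1y] zero: DF = P = 4811/5000 ≈ 0.962200
step 3 [1.5y] zero: DF = P = 471/500 ≈ 0.942000
step 4 [2y] zero: DF = P = 564/625 ≈ 0.902400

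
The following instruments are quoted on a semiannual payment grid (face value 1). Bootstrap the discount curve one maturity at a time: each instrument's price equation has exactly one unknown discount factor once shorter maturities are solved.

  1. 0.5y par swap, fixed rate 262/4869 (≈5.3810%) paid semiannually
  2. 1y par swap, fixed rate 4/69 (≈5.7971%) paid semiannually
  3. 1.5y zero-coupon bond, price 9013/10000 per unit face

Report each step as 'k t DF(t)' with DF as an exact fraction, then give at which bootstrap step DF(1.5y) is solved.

step 1 [0.5y] swap r/2=131/4869: DF=(1 − 131/4869·(0))/(1+131/4869) = 4869/5000 ≈ 0.973800
step 2 [1y] swap r/2=2/69: DF=(1 − 2/69·(0.973800))/(1+2/69) = 2361/2500 ≈ 0.944400
step 3 [1.5y] zero: DF = P = 9013/10000 ≈ 0.901300

1 1/2 4869/5000
2 1 2361/2500
3 3/2 9013/10000
DF(1.5y) is solved at step 3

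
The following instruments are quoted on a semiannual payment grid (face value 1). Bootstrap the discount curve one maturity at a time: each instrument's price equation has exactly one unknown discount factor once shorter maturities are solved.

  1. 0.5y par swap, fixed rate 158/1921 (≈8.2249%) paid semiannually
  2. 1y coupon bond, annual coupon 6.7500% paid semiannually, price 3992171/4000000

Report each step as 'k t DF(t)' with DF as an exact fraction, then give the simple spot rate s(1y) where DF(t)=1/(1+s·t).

step 1 [0.5y] swap r/2=79/1921: DF=(1 − 79/1921·(0))/(1+79/1921) = 1921/2000 ≈ 0.960500
step 2 [1y] bond c/2=27/800: DF=(3992171/4000000 − 27/800·(0.960500))/(1+27/800) = 9341/10000 ≈ 0.934100

1 1/2 1921/2000
2 1 9341/10000
s(1y) = (1/(9341/10000) − 1)/(1) = 659/9341 ≈ 7.0549%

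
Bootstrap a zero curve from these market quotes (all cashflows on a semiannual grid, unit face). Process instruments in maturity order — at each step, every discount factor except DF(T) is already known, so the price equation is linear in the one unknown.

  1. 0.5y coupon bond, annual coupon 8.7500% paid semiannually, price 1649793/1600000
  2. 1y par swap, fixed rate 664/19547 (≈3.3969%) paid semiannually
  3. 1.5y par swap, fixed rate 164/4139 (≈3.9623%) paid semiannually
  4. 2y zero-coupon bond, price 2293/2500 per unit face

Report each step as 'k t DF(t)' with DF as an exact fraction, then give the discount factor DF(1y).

1 1/2 9879/10000
2 1 2417/2500
3 3/2 4713/5000
4 2 2293/2500
DF(1y) = 2417/2500 ≈ 0.966800

step 1 [0.5y] bond c/2=7/160: DF=(1649793/1600000 − 7/160·(0))/(1+7/160) = 9879/10000 ≈ 0.987900
step 2 [1y] swap r/2=332/19547: DF=(1 − 332/19547·(0.987900))/(1+332/19547) = 2417/2500 ≈ 0.966800
step 3 [1.5y] swap r/2=82/4139: DF=(1 − 82/4139·(0.987900+0.966800))/(1+82/4139) = 4713/5000 ≈ 0.942600
step 4 [2y] zero: DF = P = 2293/2500 ≈ 0.917200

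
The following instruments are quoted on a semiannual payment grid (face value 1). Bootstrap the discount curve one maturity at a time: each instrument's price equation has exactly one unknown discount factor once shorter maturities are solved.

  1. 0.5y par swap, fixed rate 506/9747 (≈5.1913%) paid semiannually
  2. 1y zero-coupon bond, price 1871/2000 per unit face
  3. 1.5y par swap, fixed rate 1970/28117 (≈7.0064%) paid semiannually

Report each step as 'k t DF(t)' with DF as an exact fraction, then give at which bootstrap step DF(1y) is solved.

step 1 [0.5y] swap r/2=253/9747: DF=(1 − 253/9747·(0))/(1+253/9747) = 9747/10000 ≈ 0.974700
step 2 [1y] zero: DF = P = 1871/2000 ≈ 0.935500
step 3 [1.5y] swap r/2=985/28117: DF=(1 − 985/28117·(0.974700+0.935500))/(1+985/28117) = 1803/2000 ≈ 0.901500

1 1/2 9747/10000
2 1 1871/2000
3 3/2 1803/2000
DF(1y) is solved at step 2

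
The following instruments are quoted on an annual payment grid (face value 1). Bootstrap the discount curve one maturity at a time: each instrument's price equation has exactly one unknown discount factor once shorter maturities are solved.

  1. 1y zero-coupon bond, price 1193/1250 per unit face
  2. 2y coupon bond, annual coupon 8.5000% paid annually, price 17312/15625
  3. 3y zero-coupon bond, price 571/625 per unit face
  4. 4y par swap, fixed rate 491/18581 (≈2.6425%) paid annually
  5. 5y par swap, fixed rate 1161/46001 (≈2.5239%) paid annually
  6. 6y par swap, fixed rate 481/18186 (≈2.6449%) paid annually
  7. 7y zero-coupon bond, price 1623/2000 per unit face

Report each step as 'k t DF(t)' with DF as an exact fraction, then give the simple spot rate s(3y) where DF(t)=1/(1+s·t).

1 1 1193/1250
2 2 1183/1250
3 3 571/625
4 4 4509/5000
5 5 8839/10000
6 6 8557/10000
7 7 1623/2000
s(3y) = (1/(571/625) − 1)/(3) = 18/571 ≈ 3.1524%

step 1 [1y] zero: DF = P = 1193/1250 ≈ 0.954400
step 2 [2y] bond c/1=17/200: DF=(17312/15625 − 17/200·(0.954400))/(1+17/200) = 1183/1250 ≈ 0.946400
step 3 [3y] zero: DF = P = 571/625 ≈ 0.913600
step 4 [4y] swap r/1=491/18581: DF=(1 − 491/18581·(0.954400+0.946400+0.913600))/(1+491/18581) = 4509/5000 ≈ 0.901800
step 5 [5y] swap r/1=1161/46001: DF=(1 − 1161/46001·(0.954400+0.946400+0.913600+0.901800))/(1+1161/46001) = 8839/10000 ≈ 0.883900
step 6 [6y] swap r/1=481/18186: DF=(1 − 481/18186·(0.954400+0.946400+0.913600+0.901800+0.883900))/(1+481/18186) = 8557/10000 ≈ 0.855700
step 7 [7y] zero: DF = P = 1623/2000 ≈ 0.811500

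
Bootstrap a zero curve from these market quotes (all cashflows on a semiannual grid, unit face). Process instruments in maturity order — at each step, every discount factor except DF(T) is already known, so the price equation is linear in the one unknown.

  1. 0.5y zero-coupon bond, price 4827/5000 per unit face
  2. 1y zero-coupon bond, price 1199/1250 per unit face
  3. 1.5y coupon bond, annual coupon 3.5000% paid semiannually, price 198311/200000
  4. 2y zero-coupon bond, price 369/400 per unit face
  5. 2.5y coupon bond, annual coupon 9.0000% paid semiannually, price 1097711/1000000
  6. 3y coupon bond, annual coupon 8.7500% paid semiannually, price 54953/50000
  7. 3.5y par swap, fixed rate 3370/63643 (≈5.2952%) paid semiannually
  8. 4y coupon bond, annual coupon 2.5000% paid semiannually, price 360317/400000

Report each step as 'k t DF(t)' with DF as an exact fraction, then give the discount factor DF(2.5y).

1 1/2 4827/5000
2 1 1199/1250
3 3/2 4707/5000
4 2 369/400
5 5/2 8873/10000
6 3 857/1000
7 7/2 1663/2000
8 4 8111/10000
DF(2.5y) = 8873/10000 ≈ 0.887300

step 1 [0.5y] zero: DF = P = 4827/5000 ≈ 0.965400
step 2 [1y] zero: DF = P = 1199/1250 ≈ 0.959200
step 3 [1.5y] bond c/2=7/400: DF=(198311/200000 − 7/400·(0.965400+0.959200))/(1+7/400) = 4707/5000 ≈ 0.941400
step 4 [2y] zero: DF = P = 369/400 ≈ 0.922500
step 5 [2.5y] bond c/2=9/200: DF=(1097711/1000000 − 9/200·(0.965400+0.959200+0.941400+0.922500))/(1+9/200) = 8873/10000 ≈ 0.887300
step 6 [3y] bond c/2=7/160: DF=(54953/50000 − 7/160·(0.965400+0.959200+0.941400+0.922500+0.887300))/(1+7/160) = 857/1000 ≈ 0.857000
step 7 [3.5y] swap r/2=1685/63643: DF=(1 − 1685/63643·(0.965400+0.959200+0.941400+0.922500+0.887300+0.857000))/(1+1685/63643) = 1663/2000 ≈ 0.831500
step 8 [4y] bond c/2=1/80: DF=(360317/400000 − 1/80·(0.965400+0.959200+0.941400+0.922500+0.887300+0.857000+0.831500))/(1+1/80) = 8111/10000 ≈ 0.811100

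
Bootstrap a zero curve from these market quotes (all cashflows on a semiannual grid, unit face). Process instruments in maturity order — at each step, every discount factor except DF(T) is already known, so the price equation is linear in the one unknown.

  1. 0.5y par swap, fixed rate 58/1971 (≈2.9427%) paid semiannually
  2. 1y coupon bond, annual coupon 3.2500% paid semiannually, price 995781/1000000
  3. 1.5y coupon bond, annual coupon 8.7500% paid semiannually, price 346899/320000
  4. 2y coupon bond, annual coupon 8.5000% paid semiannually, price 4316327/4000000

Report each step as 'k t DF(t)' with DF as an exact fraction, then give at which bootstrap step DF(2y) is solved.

step 1 [0.5y] swap r/2=29/1971: DF=(1 − 29/1971·(0))/(1+29/1971) = 1971/2000 ≈ 0.985500
step 2 [1y] bond c/2=13/800: DF=(995781/1000000 − 13/800·(0.985500))/(1+13/800) = 9641/10000 ≈ 0.964100
step 3 [1.5y] bond c/2=7/160: DF=(346899/320000 − 7/160·(0.985500+0.964100))/(1+7/160) = 9569/10000 ≈ 0.956900
step 4 [2y] bond c/2=17/400: DF=(4316327/4000000 − 17/400·(0.985500+0.964100+0.956900))/(1+17/400) = 4583/5000 ≈ 0.916600

1 1/2 1971/2000
2 1 9641/10000
3 3/2 9569/10000
4 2 4583/5000
DF(2y) is solved at step 4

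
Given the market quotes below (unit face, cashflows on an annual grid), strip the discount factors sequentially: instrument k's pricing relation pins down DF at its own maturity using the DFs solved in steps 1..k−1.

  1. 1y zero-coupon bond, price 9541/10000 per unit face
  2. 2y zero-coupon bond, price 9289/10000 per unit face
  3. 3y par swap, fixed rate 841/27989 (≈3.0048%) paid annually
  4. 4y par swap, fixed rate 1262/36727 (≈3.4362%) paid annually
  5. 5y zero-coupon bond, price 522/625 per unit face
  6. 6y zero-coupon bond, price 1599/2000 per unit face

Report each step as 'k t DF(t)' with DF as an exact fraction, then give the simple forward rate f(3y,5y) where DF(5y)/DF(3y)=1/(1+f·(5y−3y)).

step 1 [1y] zero: DF = P = 9541/10000 ≈ 0.954100
step 2 [2y] zero: DF = P = 9289/10000 ≈ 0.928900
step 3 [3y] swap r/1=841/27989: DF=(1 − 841/27989·(0.954100+0.928900))/(1+841/27989) = 9159/10000 ≈ 0.915900
step 4 [4y] swap r/1=1262/36727: DF=(1 − 1262/36727·(0.954100+0.928900+0.915900))/(1+1262/36727) = 4369/5000 ≈ 0.873800
step 5 [5y] zero: DF = P = 522/625 ≈ 0.835200
step 6 [6y] zero: DF = P = 1599/2000 ≈ 0.799500

1 1 9541/10000
2 2 9289/10000
3 3 9159/10000
4 4 4369/5000
5 5 522/625
6 6 1599/2000
f(3y,5y) = ((9159/10000)/(522/625) − 1)/(2) = 269/5568 ≈ 4.8312%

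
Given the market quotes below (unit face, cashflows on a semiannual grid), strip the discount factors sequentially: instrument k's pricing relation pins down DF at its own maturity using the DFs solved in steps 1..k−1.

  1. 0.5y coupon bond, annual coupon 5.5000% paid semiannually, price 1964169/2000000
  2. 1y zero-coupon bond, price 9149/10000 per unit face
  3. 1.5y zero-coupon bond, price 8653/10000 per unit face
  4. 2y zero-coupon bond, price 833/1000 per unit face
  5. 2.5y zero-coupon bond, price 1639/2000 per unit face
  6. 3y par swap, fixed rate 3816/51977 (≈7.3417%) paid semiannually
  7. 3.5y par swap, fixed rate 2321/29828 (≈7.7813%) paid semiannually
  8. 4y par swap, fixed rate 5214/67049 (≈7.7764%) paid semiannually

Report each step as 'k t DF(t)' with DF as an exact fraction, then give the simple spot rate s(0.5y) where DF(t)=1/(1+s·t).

step 1 [0.5y] bond c/2=11/400: DF=(1964169/2000000 − 11/400·(0))/(1+11/400) = 4779/5000 ≈ 0.955800
step 2 [1y] zero: DF = P = 9149/10000 ≈ 0.914900
step 3 [1.5y] zero: DF = P = 8653/10000 ≈ 0.865300
step 4 [2y] zero: DF = P = 833/1000 ≈ 0.833000
step 5 [2.5y] zero: DF = P = 1639/2000 ≈ 0.819500
step 6 [3y] swap r/2=1908/51977: DF=(1 − 1908/51977·(0.955800+0.914900+0.865300+0.833000+0.819500))/(1+1908/51977) = 2023/2500 ≈ 0.809200
step 7 [3.5y] swap r/2=2321/59656: DF=(1 − 2321/59656·(0.955800+0.914900+0.865300+0.833000+0.819500+0.809200))/(1+2321/59656) = 7679/10000 ≈ 0.767900
step 8 [4y] swap r/2=2607/67049: DF=(1 − 2607/67049·(0.955800+0.914900+0.865300+0.833000+0.819500+0.809200+0.767900))/(1+2607/67049) = 7393/10000 ≈ 0.739300

1 1/2 4779/5000
2 1 9149/10000
3 3/2 8653/10000
4 2 833/1000
5 5/2 1639/2000
6 3 2023/2500
7 7/2 7679/10000
8 4 7393/10000
s(0.5y) = (1/(4779/5000) − 1)/(1/2) = 442/4779 ≈ 9.2488%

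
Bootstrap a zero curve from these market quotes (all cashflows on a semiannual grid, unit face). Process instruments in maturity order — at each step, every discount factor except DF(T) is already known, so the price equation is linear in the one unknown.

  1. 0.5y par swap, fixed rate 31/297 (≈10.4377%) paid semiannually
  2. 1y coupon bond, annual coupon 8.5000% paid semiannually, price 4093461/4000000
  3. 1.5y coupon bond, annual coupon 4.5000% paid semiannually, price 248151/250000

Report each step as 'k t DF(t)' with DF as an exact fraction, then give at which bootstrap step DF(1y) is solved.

step 1 [0.5y] swap r/2=31/594: DF=(1 − 31/594·(0))/(1+31/594) = 594/625 ≈ 0.950400
step 2 [1y] bond c/2=17/400: DF=(4093461/4000000 − 17/400·(0.950400))/(1+17/400) = 9429/10000 ≈ 0.942900
step 3 [1.5y] bond c/2=9/400: DF=(248151/250000 − 9/400·(0.950400+0.942900))/(1+9/400) = 9291/10000 ≈ 0.929100

1 1/2 594/625
2 1 9429/10000
3 3/2 9291/10000
DF(1y) is solved at step 2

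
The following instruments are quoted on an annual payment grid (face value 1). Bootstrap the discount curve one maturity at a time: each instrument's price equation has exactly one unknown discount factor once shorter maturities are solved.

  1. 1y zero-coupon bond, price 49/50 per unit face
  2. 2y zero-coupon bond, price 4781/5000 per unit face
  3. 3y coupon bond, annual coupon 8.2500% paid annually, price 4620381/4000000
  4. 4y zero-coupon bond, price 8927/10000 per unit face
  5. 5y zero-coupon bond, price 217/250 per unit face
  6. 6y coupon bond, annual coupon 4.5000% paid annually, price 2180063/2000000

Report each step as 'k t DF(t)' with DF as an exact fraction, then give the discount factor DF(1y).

step 1 [1y] zero: DF = P = 49/50 ≈ 0.980000
step 2 [2y] zero: DF = P = 4781/5000 ≈ 0.956200
step 3 [3y] bond c/1=33/400: DF=(4620381/4000000 − 33/400·(0.980000+0.956200))/(1+33/400) = 1839/2000 ≈ 0.919500
step 4 [4y] zero: DF = P = 8927/10000 ≈ 0.892700
step 5 [5y] zero: DF = P = 217/250 ≈ 0.868000
step 6 [6y] bond c/1=9/200: DF=(2180063/2000000 − 9/200·(0.980000+0.956200+0.919500+0.892700+0.868000))/(1+9/200) = 8443/10000 ≈ 0.844300

1 1 49/50
2 2 4781/5000
3 3 1839/2000
4 4 8927/10000
5 5 217/250
6 6 8443/10000
DF(1y) = 49/50 ≈ 0.980000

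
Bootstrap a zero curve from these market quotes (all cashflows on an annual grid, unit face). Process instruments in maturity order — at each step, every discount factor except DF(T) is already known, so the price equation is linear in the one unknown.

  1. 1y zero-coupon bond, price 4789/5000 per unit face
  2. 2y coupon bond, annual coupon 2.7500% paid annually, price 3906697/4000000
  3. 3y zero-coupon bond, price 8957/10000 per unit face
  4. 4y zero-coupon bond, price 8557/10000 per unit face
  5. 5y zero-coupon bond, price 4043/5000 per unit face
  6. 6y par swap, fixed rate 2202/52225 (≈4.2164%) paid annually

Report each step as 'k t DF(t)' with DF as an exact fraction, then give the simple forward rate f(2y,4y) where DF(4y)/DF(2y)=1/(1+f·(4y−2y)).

1 1 4789/5000
2 2 9249/10000
3 3 8957/10000
4 4 8557/10000
5 5 4043/5000
6 6 3899/5000
f(2y,4y) = ((9249/10000)/(8557/10000) − 1)/(2) = 346/8557 ≈ 4.0435%

step 1 [1y] zero: DF = P = 4789/5000 ≈ 0.957800
step 2 [2y] bond c/1=11/400: DF=(3906697/4000000 − 11/400·(0.957800))/(1+11/400) = 9249/10000 ≈ 0.924900
step 3 [3y] zero: DF = P = 8957/10000 ≈ 0.895700
step 4 [4y] zero: DF = P = 8557/10000 ≈ 0.855700
step 5 [5y] zero: DF = P = 4043/5000 ≈ 0.808600
step 6 [6y] swap r/1=2202/52225: DF=(1 − 2202/52225·(0.957800+0.924900+0.895700+0.855700+0.808600))/(1+2202/52225) = 3899/5000 ≈ 0.779800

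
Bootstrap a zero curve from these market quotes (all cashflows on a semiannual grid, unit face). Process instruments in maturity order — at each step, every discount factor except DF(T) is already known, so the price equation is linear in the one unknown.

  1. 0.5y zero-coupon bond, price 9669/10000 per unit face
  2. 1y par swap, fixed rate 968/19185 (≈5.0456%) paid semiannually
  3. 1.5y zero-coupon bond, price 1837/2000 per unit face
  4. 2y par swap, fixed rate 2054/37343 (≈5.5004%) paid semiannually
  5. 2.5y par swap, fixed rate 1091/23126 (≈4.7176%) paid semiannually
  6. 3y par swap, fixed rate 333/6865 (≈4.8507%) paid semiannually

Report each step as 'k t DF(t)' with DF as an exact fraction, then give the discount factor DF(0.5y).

step 1 [0.5y] zero: DF = P = 9669/10000 ≈ 0.966900
step 2 [1y] swap r/2=484/19185: DF=(1 − 484/19185·(0.966900))/(1+484/19185) = 2379/2500 ≈ 0.951600
step 3 [1.5y] zero: DF = P = 1837/2000 ≈ 0.918500
step 4 [2y] swap r/2=1027/37343: DF=(1 − 1027/37343·(0.966900+0.951600+0.918500))/(1+1027/37343) = 8973/10000 ≈ 0.897300
step 5 [2.5y] swap r/2=1091/46252: DF=(1 − 1091/46252·(0.966900+0.951600+0.918500+0.897300))/(1+1091/46252) = 8909/10000 ≈ 0.890900
step 6 [3y] swap r/2=333/13730: DF=(1 − 333/13730·(0.966900+0.951600+0.918500+0.897300+0.890900))/(1+333/13730) = 2167/2500 ≈ 0.866800

1 1/2 9669/10000
2 1 2379/2500
3 3/2 1837/2000
4 2 8973/10000
5 5/2 8909/10000
6 3 2167/2500
DF(0.5y) = 9669/10000 ≈ 0.966900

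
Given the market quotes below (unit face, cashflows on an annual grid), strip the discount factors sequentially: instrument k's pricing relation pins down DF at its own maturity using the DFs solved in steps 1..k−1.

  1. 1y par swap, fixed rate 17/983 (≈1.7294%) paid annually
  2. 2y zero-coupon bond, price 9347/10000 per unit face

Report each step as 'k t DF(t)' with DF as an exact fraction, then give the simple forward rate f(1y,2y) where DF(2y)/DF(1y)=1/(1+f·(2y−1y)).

step 1 [1y] swap r/1=17/983: DF=(1 − 17/983·(0))/(1+17/983) = 983/1000 ≈ 0.983000
step 2 [2y] zero: DF = P = 9347/10000 ≈ 0.934700

1 1 983/1000
2 2 9347/10000
f(1y,2y) = ((983/1000)/(9347/10000) − 1)/(1) = 483/9347 ≈ 5.1674%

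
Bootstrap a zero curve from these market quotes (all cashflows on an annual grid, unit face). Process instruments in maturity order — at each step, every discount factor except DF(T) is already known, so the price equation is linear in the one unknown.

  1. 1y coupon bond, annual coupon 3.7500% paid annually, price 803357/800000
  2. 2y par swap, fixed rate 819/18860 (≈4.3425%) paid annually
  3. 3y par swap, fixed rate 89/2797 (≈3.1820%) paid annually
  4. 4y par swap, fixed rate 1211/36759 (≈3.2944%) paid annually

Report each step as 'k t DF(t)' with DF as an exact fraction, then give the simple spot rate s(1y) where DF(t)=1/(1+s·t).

1 1 9679/10000
2 2 9181/10000
3 3 911/1000
4 4 8789/10000
s(1y) = (1/(9679/10000) − 1)/(1) = 321/9679 ≈ 3.3165%

step 1 [1y] bond c/1=3/80: DF=(803357/800000 − 3/80·(0))/(1+3/80) = 9679/10000 ≈ 0.967900
step 2 [2y] swap r/1=819/18860: DF=(1 − 819/18860·(0.967900))/(1+819/18860) = 9181/10000 ≈ 0.918100
step 3 [3y] swap r/1=89/2797: DF=(1 − 89/2797·(0.967900+0.918100))/(1+89/2797) = 911/1000 ≈ 0.911000
step 4 [4y] swap r/1=1211/36759: DF=(1 − 1211/36759·(0.967900+0.918100+0.911000))/(1+1211/36759) = 8789/10000 ≈ 0.878900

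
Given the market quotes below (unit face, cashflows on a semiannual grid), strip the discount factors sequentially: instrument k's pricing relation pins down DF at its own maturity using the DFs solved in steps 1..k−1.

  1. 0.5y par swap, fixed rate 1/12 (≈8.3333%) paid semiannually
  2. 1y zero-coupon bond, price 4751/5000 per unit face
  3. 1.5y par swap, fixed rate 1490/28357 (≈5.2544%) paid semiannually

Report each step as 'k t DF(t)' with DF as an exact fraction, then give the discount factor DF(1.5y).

1 1/2 24/25
2 1 4751/5000
3 3/2 1851/2000
DF(1.5y) = 1851/2000 ≈ 0.925500

step 1 [0.5y] swap r/2=1/24: DF=(1 − 1/24·(0))/(1+1/24) = 24/25 ≈ 0.960000
step 2 [1y] zero: DF = P = 4751/5000 ≈ 0.950200
step 3 [1.5y] swap r/2=745/28357: DF=(1 − 745/28357·(0.960000+0.950200))/(1+745/28357) = 1851/2000 ≈ 0.925500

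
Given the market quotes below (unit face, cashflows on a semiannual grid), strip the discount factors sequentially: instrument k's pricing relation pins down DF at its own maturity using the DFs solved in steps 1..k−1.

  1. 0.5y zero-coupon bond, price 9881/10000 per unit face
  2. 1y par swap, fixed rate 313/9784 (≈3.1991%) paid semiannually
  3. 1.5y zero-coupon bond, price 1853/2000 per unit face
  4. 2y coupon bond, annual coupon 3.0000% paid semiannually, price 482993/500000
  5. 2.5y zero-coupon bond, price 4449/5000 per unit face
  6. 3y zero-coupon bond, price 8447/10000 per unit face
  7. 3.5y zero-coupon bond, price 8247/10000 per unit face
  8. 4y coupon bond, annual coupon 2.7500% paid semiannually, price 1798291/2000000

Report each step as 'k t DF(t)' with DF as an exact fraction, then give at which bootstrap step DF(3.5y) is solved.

step 1 [0.5y] zero: DF = P = 9881/10000 ≈ 0.988100
step 2 [1y] swap r/2=313/19568: DF=(1 − 313/19568·(0.988100))/(1+313/19568) = 9687/10000 ≈ 0.968700
step 3 [1.5y] zero: DF = P = 1853/2000 ≈ 0.926500
step 4 [2y] bond c/2=3/200: DF=(482993/500000 − 3/200·(0.988100+0.968700+0.926500))/(1+3/200) = 9091/10000 ≈ 0.909100
step 5 [2.5y] zero: DF = P = 4449/5000 ≈ 0.889800
step 6 [3y] zero: DF = P = 8447/10000 ≈ 0.844700
step 7 [3.5y] zero: DF = P = 8247/10000 ≈ 0.824700
step 8 [4y] bond c/2=11/800: DF=(1798291/2000000 − 11/800·(0.988100+0.968700+0.926500+0.909100+0.889800+0.844700+0.824700))/(1+11/800) = 1001/1250 ≈ 0.800800

1 1/2 9881/10000
2 1 9687/10000
3 3/2 1853/2000
4 2 9091/10000
5 5/2 4449/5000
6 3 8447/10000
7 7/2 8247/10000
8 4 1001/1250
DF(3.5y) is solved at step 7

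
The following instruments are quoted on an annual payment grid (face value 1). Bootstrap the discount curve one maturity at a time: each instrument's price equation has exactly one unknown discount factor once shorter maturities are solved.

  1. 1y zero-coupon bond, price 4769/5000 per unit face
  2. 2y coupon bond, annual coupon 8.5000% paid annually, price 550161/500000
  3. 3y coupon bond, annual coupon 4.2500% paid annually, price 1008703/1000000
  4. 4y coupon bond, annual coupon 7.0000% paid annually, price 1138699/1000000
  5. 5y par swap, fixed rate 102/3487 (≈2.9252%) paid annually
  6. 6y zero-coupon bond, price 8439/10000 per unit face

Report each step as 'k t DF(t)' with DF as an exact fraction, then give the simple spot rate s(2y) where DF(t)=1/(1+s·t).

step 1 [1y] zero: DF = P = 4769/5000 ≈ 0.953800
step 2 [2y] bond c/1=17/200: DF=(550161/500000 − 17/200·(0.953800))/(1+17/200) = 4697/5000 ≈ 0.939400
step 3 [3y] bond c/1=17/400: DF=(1008703/1000000 − 17/400·(0.953800+0.939400))/(1+17/400) = 1113/1250 ≈ 0.890400
step 4 [4y] bond c/1=7/100: DF=(1138699/1000000 − 7/100·(0.953800+0.939400+0.890400))/(1+7/100) = 8821/10000 ≈ 0.882100
step 5 [5y] swap r/1=102/3487: DF=(1 − 102/3487·(0.953800+0.939400+0.890400+0.882100))/(1+102/3487) = 4337/5000 ≈ 0.867400
step 6 [6y] zero: DF = P = 8439/10000 ≈ 0.843900

1 1 4769/5000
2 2 4697/5000
3 3 1113/1250
4 4 8821/10000
5 5 4337/5000
6 6 8439/10000
s(2y) = (1/(4697/5000) − 1)/(2) = 303/9394 ≈ 3.2255%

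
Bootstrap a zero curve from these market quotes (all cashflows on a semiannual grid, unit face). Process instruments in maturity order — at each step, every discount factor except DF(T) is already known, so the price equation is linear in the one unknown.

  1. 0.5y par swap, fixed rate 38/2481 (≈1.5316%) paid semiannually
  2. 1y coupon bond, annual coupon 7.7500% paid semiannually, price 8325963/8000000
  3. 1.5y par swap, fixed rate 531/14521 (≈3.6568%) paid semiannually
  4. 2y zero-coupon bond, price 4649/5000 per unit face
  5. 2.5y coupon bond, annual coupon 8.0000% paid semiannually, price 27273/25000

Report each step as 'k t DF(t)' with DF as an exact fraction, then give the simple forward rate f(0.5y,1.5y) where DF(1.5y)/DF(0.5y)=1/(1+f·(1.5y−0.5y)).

1 1/2 2481/2500
2 1 9649/10000
3 3/2 9469/10000
4 2 4649/5000
5 5/2 1803/2000
f(0.5y,1.5y) = ((2481/2500)/(9469/10000) − 1)/(1) = 455/9469 ≈ 4.8052%

step 1 [0.5y] swap r/2=19/2481: DF=(1 − 19/2481·(0))/(1+19/2481) = 2481/2500 ≈ 0.992400
step 2 [1y] bond c/2=31/800: DF=(8325963/8000000 − 31/800·(0.992400))/(1+31/800) = 9649/10000 ≈ 0.964900
step 3 [1.5y] swap r/2=531/29042: DF=(1 − 531/29042·(0.992400+0.964900))/(1+531/29042) = 9469/10000 ≈ 0.946900
step 4 [2y] zero: DF = P = 4649/5000 ≈ 0.929800
step 5 [2.5y] bond c/2=1/25: DF=(27273/25000 − 1/25·(0.992400+0.964900+0.946900+0.929800))/(1+1/25) = 1803/2000 ≈ 0.901500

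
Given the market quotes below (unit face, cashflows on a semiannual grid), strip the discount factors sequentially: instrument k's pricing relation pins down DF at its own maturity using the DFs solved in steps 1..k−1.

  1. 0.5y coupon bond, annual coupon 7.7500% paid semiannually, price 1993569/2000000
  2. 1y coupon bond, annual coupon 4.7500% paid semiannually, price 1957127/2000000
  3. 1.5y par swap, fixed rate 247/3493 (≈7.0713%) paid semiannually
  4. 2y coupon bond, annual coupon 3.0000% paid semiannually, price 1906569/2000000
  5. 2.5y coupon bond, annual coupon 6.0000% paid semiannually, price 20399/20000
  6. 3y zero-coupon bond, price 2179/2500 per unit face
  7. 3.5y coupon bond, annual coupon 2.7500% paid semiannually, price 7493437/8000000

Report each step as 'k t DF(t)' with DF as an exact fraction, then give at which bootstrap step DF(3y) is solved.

step 1 [0.5y] bond c/2=31/800: DF=(1993569/2000000 − 31/800·(0))/(1+31/800) = 2399/2500 ≈ 0.959600
step 2 [1y] bond c/2=19/800: DF=(1957127/2000000 − 19/800·(0.959600))/(1+19/800) = 1167/1250 ≈ 0.933600
step 3 [1.5y] swap r/2=247/6986: DF=(1 − 247/6986·(0.959600+0.933600))/(1+247/6986) = 2253/2500 ≈ 0.901200
step 4 [2y] bond c/2=3/200: DF=(1906569/2000000 − 3/200·(0.959600+0.933600+0.901200))/(1+3/200) = 8979/10000 ≈ 0.897900
step 5 [2.5y] bond c/2=3/100: DF=(20399/20000 − 3/100·(0.959600+0.933600+0.901200+0.897900))/(1+3/100) = 8827/10000 ≈ 0.882700
step 6 [3y] zero: DF = P = 2179/2500 ≈ 0.871600
step 7 [3.5y] bond c/2=11/800: DF=(7493437/8000000 − 11/800·(0.959600+0.933600+0.901200+0.897900+0.882700+0.871600))/(1+11/800) = 8501/10000 ≈ 0.850100

1 1/2 2399/2500
2 1 1167/1250
3 3/2 2253/2500
4 2 8979/10000
5 5/2 8827/10000
6 3 2179/2500
7 7/2 8501/10000
DF(3y) is solved at step 6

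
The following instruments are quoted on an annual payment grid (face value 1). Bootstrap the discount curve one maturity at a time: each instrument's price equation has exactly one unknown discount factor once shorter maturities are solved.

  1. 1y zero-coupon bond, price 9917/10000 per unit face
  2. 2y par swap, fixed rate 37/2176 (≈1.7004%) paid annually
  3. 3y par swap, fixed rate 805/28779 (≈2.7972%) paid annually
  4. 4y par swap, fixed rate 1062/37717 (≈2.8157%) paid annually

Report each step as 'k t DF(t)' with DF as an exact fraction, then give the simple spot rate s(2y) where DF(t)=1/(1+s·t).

1 1 9917/10000
2 2 9667/10000
3 3 1839/2000
4 4 4469/5000
s(2y) = (1/(9667/10000) − 1)/(2) = 333/19334 ≈ 1.7224%

step 1 [1y] zero: DF = P = 9917/10000 ≈ 0.991700
step 2 [2y] swap r/1=37/2176: DF=(1 − 37/2176·(0.991700))/(1+37/2176) = 9667/10000 ≈ 0.966700
step 3 [3y] swap r/1=805/28779: DF=(1 − 805/28779·(0.991700+0.966700))/(1+805/28779) = 1839/2000 ≈ 0.919500
step 4 [4y] swap r/1=1062/37717: DF=(1 − 1062/37717·(0.991700+0.966700+0.919500))/(1+1062/37717) = 4469/5000 ≈ 0.893800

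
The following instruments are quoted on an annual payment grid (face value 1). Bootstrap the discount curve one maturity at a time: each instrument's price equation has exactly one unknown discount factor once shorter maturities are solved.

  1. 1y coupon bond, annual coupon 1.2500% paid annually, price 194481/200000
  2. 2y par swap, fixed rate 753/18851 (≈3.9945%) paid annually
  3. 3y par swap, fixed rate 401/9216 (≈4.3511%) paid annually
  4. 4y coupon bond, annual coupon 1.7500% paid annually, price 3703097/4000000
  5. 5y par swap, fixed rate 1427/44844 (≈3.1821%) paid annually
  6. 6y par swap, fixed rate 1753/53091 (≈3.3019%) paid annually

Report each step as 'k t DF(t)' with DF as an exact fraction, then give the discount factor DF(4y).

step 1 [1y] bond c/1=1/80: DF=(194481/200000 − 1/80·(0))/(1+1/80) = 2401/2500 ≈ 0.960400
step 2 [2y] swap r/1=753/18851: DF=(1 − 753/18851·(0.960400))/(1+753/18851) = 9247/10000 ≈ 0.924700
step 3 [3y] swap r/1=401/9216: DF=(1 − 401/9216·(0.960400+0.924700))/(1+401/9216) = 8797/10000 ≈ 0.879700
step 4 [4y] bond c/1=7/400: DF=(3703097/4000000 − 7/400·(0.960400+0.924700+0.879700))/(1+7/400) = 8623/10000 ≈ 0.862300
step 5 [5y] swap r/1=1427/44844: DF=(1 − 1427/44844·(0.960400+0.924700+0.879700+0.862300))/(1+1427/44844) = 8573/10000 ≈ 0.857300
step 6 [6y] swap r/1=1753/53091: DF=(1 − 1753/53091·(0.960400+0.924700+0.879700+0.862300+0.857300))/(1+1753/53091) = 8247/10000 ≈ 0.824700

1 1 2401/2500
2 2 9247/10000
3 3 8797/10000
4 4 8623/10000
5 5 8573/10000
6 6 8247/10000
DF(4y) = 8623/10000 ≈ 0.862300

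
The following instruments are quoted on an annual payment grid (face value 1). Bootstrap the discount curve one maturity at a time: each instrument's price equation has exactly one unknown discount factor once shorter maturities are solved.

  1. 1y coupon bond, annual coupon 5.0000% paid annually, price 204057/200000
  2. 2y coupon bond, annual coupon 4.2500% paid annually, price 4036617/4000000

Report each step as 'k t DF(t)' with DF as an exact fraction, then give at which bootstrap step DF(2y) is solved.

1 1 9717/10000
2 2 2321/2500
DF(2y) is solved at step 2

step 1 [1y] bond c/1=1/20: DF=(204057/200000 − 1/20·(0))/(1+1/20) = 9717/10000 ≈ 0.971700
step 2 [2y] bond c/1=17/400: DF=(4036617/4000000 − 17/400·(0.971700))/(1+17/400) = 2321/2500 ≈ 0.928400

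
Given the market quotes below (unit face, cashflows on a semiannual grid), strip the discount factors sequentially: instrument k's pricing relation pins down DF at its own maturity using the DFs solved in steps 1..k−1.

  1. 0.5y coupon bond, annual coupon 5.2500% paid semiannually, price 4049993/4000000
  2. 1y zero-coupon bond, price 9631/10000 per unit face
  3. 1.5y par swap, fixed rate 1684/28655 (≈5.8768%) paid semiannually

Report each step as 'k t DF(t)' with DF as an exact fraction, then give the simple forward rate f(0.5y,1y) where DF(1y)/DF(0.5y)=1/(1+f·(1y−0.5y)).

step 1 [0.5y] bond c/2=21/800: DF=(4049993/4000000 − 21/800·(0))/(1+21/800) = 4933/5000 ≈ 0.986600
step 2 [1y] zero: DF = P = 9631/10000 ≈ 0.963100
step 3 [1.5y] swap r/2=842/28655: DF=(1 − 842/28655·(0.986600+0.963100))/(1+842/28655) = 4579/5000 ≈ 0.915800

1 1/2 4933/5000
2 1 9631/10000
3 3/2 4579/5000
f(0.5y,1y) = ((4933/5000)/(9631/10000) − 1)/(1/2) = 470/9631 ≈ 4.8801%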